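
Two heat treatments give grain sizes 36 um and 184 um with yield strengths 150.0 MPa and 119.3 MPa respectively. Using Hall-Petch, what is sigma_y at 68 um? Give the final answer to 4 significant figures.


sigma_y = sigma0 + k / sqrt(d)
1/sqrt(d1) = 1/sqrt(3.6e-05) = 166.667;  1/sqrt(d2) = 73.721
k = (sigma1 - sigma2) / (1/sqrt(d1) - 1/sqrt(d2)) = (150.0 - 119.3) / (166.667 - 73.721) = 0.3303 MPa*m^0.5
sigma0 = sigma1 - k/sqrt(d1) = 150.0 - 0.3303*166.667 = 94.9499 MPa
sigma_y(d3) = 94.9499 + 0.3303 / sqrt(6.8e-05) = 135 MPa


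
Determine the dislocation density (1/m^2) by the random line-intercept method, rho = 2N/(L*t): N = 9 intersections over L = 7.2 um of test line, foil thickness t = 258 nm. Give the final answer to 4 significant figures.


rho = 2N / (L * t)
L = 7.2 um = 7.2e-06 m, t = 258 nm = 2.58e-07 m
rho = 2 * 9 / (7.2e-06 * 2.58e-07)
rho = 9.69e+12 1/m^2


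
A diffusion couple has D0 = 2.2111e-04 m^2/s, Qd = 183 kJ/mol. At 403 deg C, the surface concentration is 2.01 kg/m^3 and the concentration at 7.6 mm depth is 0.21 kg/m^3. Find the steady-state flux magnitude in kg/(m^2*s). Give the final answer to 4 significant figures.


Step 1: D = D0 * exp(-Qd/(R*T))
T = 403 + 273.15 = 676.15 K
D = 2.2111e-04 * exp(-183e3 / (8.314 * 676.15)) = 1.60988e-18 m^2/s
Step 2: J = D * (C1 - C2) / dx
J = 1.60988e-18 * (2.01 - 0.21) / 7.6e-03
J = 3.813e-16 kg/(m^2*s)


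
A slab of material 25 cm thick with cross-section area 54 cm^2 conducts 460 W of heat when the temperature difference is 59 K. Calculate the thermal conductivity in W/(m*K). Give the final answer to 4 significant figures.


k = Q*L / (A*dT)
L = 0.25 m, A = 5.4e-03 m^2
k = 460 * 0.25 / (5.4e-03 * 59)
k = 361 W/(m*K)


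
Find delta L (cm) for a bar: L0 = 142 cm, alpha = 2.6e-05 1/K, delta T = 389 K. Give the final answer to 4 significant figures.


dL = L0 * alpha * dT
dL = 142 * 2.6e-05 * 389
dL = 1.436 cm


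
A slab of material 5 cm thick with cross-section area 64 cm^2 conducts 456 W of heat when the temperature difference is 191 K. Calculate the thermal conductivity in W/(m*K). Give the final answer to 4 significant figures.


k = Q*L / (A*dT)
L = 0.05 m, A = 6.4e-03 m^2
k = 456 * 0.05 / (6.4e-03 * 191)
k = 18.65 W/(m*K)


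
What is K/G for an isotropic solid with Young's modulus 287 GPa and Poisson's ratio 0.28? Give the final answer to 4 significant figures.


G = E / (2*(1+nu))
G = 287 / (2*(1+0.28)) = 112.109 GPa
K = E / (3*(1-2*nu))
K = 287 / (3*(1-2*0.28)) = 217.424 GPa
K/G = 217.424 / 112.109 = 1.939


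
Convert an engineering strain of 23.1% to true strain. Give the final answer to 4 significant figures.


epsilon_true = ln(1 + epsilon_eng)
epsilon_true = ln(1 + 0.231)
epsilon_true = 0.2078


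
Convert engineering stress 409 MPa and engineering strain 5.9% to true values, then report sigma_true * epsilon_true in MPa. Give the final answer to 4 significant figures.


sigma_true = sigma_eng * (1 + epsilon_eng)
sigma_true = 409 * (1 + 0.059) = 433.131 MPa
epsilon_true = ln(1 + epsilon_eng)
epsilon_true = ln(1 + 0.059) = 0.0573251
sigma_true * epsilon_true = 433.131 * 0.0573251 = 24.83 MPa


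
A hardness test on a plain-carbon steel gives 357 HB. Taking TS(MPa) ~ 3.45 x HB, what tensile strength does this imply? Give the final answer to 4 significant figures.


TS (MPa) = 3.45 * HB
TS = 3.45 * 357
TS = 1232 MPa


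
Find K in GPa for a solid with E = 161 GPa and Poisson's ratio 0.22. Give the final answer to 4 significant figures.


K = E / (3*(1-2*nu))
K = 161 / (3*(1-2*0.22))
K = 95.83 GPa


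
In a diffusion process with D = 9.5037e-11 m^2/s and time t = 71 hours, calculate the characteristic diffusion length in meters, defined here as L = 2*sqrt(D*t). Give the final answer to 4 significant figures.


t = 71 hr = 255600 s
Diffusion length = 2*sqrt(D*t)
= 2*sqrt(9.5037e-11 * 255600)
= 9.857e-03 m


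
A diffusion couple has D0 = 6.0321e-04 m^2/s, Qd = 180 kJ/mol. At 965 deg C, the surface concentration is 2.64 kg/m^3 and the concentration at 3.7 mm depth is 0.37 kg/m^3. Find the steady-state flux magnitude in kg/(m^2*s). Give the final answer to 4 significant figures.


Step 1: D = D0 * exp(-Qd/(R*T))
T = 965 + 273.15 = 1238.15 K
D = 6.0321e-04 * exp(-180e3 / (8.314 * 1238.15)) = 1.53609e-11 m^2/s
Step 2: J = D * (C1 - C2) / dx
J = 1.53609e-11 * (2.64 - 0.37) / 3.7e-03
J = 9.424e-09 kg/(m^2*s)


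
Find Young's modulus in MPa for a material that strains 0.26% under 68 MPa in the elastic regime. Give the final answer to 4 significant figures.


E = sigma / epsilon
epsilon = 0.26% = 2.6e-03
E = 68 / 2.6e-03
E = 26150 MPa


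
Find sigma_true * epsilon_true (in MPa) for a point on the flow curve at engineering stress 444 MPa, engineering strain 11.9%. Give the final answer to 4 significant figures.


sigma_true = sigma_eng * (1 + epsilon_eng)
sigma_true = 444 * (1 + 0.119) = 496.836 MPa
epsilon_true = ln(1 + epsilon_eng)
epsilon_true = ln(1 + 0.119) = 0.112435
sigma_true * epsilon_true = 496.836 * 0.112435 = 55.86 MPa


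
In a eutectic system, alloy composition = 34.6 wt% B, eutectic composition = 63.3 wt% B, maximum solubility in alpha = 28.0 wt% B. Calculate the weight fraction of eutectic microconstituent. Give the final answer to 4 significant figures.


f_primary = (C_e - C0) / (C_e - C_alpha_max)
f_primary = (63.3 - 34.6) / (63.3 - 28.0)
f_primary = 0.813031
f_eutectic = 1 - 0.813031 = 0.187


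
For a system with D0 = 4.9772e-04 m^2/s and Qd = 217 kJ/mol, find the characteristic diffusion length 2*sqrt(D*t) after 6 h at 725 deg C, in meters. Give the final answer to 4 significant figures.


Step 1: D = D0 * exp(-Qd/(R*T))
T = 998.15 K
D = 4.9772e-04 * exp(-217e3 / (8.314 * 998.15)) = 2.19104e-15 m^2/s
Step 2: L = 2*sqrt(D*t)
t = 6 h = 21600 s
L = 2*sqrt(2.19104e-15 * 21600) = 1.376e-05 m


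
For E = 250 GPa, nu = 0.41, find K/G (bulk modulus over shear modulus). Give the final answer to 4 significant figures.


G = E / (2*(1+nu))
G = 250 / (2*(1+0.41)) = 88.6525 GPa
K = E / (3*(1-2*nu))
K = 250 / (3*(1-2*0.41)) = 462.963 GPa
K/G = 462.963 / 88.6525 = 5.222


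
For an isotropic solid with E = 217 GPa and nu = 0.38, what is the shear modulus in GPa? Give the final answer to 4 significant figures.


G = E / (2*(1+nu))
G = 217 / (2*(1+0.38))
G = 78.62 GPa


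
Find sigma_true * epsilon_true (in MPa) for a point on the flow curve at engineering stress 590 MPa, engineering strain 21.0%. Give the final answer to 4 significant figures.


sigma_true = sigma_eng * (1 + epsilon_eng)
sigma_true = 590 * (1 + 0.21) = 713.9 MPa
epsilon_true = ln(1 + epsilon_eng)
epsilon_true = ln(1 + 0.21) = 0.19062
sigma_true * epsilon_true = 713.9 * 0.19062 = 136.1 MPa


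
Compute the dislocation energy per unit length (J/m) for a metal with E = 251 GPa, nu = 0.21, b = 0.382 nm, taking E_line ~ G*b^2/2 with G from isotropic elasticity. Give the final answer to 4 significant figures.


Step 1: G = E / (2*(1+nu))
G = 251 / (2*(1+0.21)) = 103.719 GPa = 1.03719e+11 Pa
Step 2: E_line = G*b^2/2
b = 0.382 nm = 3.82e-10 m
E_line = 0.5 * 1.03719e+11 * (3.82e-10)^2 = 7.568e-09 J/m


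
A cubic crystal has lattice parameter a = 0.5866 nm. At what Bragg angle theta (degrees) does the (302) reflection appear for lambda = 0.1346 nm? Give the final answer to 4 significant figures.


d = a / sqrt(h^2+k^2+l^2)
d = 0.5866 / sqrt(13) = 0.162694 nm
lambda = 2*d*sin(theta)  =>  sin(theta) = lambda / (2*d)
sin(theta) = 0.1346 / (2 * 0.162694) = 0.413661
theta = 24.44 deg


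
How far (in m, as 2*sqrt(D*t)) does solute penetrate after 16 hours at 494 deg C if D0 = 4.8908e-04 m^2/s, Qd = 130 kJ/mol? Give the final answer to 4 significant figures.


Step 1: D = D0 * exp(-Qd/(R*T))
T = 767.15 K
D = 4.8908e-04 * exp(-130e3 / (8.314 * 767.15)) = 6.878e-13 m^2/s
Step 2: L = 2*sqrt(D*t)
t = 16 h = 57600 s
L = 2*sqrt(6.878e-13 * 57600) = 3.981e-04 m


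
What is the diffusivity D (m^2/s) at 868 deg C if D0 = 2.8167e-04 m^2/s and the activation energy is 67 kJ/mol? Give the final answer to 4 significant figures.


D = D0 * exp(-Qd / (R*T))
T = 1141.15 K
D = 2.8167e-04 * exp(-67e3 / (8.314 * 1141.15))
D = 2.414e-07 m^2/s


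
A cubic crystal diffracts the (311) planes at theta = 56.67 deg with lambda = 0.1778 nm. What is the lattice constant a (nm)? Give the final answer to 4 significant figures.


d = lambda / (2*sin(theta))
d = 0.1778 / (2*sin(56.67 deg))
d = 0.106401 nm
a = d * sqrt(h^2+k^2+l^2) = 0.106401 * sqrt(11)
a = 0.3529 nm


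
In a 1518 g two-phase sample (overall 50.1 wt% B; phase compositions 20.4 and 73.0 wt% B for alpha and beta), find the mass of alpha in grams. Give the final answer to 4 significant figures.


f_alpha = (C_beta - C0) / (C_beta - C_alpha)
f_alpha = (73.0 - 50.1) / (73.0 - 20.4) = 0.435361
m_alpha = f_alpha * m_total = 0.435361 * 1518 = 660.9 g


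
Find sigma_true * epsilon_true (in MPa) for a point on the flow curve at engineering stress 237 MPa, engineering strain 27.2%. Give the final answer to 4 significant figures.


sigma_true = sigma_eng * (1 + epsilon_eng)
sigma_true = 237 * (1 + 0.272) = 301.464 MPa
epsilon_true = ln(1 + epsilon_eng)
epsilon_true = ln(1 + 0.272) = 0.24059
sigma_true * epsilon_true = 301.464 * 0.24059 = 72.53 MPa


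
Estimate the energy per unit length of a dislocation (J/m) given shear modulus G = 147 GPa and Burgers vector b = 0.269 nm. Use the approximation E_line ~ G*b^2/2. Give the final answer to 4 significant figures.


E = G*b^2/2
b = 0.269 nm = 2.69e-10 m
G = 147 GPa = 1.47e+11 Pa
E = 0.5 * 1.47e+11 * (2.69e-10)^2
E = 5.319e-09 J/m


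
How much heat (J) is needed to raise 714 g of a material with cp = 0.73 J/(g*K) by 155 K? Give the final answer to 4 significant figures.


Q = m * cp * dT
Q = 714 * 0.73 * 155
Q = 80790 J


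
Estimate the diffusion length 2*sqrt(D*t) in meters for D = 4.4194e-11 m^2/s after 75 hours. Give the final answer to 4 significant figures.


t = 75 hr = 270000 s
Diffusion length = 2*sqrt(D*t)
= 2*sqrt(4.4194e-11 * 270000)
= 6.909e-03 m


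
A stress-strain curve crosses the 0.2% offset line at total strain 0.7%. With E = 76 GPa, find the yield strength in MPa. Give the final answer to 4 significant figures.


Offset strain = 0.002
Elastic strain at yield = total_strain - offset = 7e-03 - 0.002 = 5e-03
sigma_y = E * elastic_strain = 76000 * 5e-03
sigma_y = 380 MPa


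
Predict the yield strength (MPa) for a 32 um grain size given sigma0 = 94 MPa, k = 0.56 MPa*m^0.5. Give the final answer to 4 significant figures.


sigma_y = sigma0 + k / sqrt(d)
d = 32 um = 3.2e-05 m
sigma_y = 94 + 0.56 / sqrt(3.2e-05)
sigma_y = 193 MPa


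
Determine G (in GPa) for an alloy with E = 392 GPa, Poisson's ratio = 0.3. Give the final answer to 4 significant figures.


G = E / (2*(1+nu))
G = 392 / (2*(1+0.3))
G = 150.8 GPa


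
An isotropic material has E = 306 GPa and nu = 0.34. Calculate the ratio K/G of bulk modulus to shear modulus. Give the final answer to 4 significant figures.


G = E / (2*(1+nu))
G = 306 / (2*(1+0.34)) = 114.179 GPa
K = E / (3*(1-2*nu))
K = 306 / (3*(1-2*0.34)) = 318.75 GPa
K/G = 318.75 / 114.179 = 2.792


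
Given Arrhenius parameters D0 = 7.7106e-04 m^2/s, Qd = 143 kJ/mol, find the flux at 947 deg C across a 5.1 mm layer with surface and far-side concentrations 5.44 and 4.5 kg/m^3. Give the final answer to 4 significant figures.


Step 1: D = D0 * exp(-Qd/(R*T))
T = 947 + 273.15 = 1220.15 K
D = 7.7106e-04 * exp(-143e3 / (8.314 * 1220.15)) = 5.8215e-10 m^2/s
Step 2: J = D * (C1 - C2) / dx
J = 5.8215e-10 * (5.44 - 4.5) / 5.1e-03
J = 1.073e-07 kg/(m^2*s)


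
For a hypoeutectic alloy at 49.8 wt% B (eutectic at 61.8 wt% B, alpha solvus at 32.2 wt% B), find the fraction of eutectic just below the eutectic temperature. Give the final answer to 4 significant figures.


f_primary = (C_e - C0) / (C_e - C_alpha_max)
f_primary = (61.8 - 49.8) / (61.8 - 32.2)
f_primary = 0.405405
f_eutectic = 1 - 0.405405 = 0.5946


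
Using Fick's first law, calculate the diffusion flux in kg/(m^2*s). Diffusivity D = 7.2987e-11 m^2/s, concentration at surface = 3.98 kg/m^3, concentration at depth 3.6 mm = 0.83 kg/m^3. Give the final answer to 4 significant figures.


J = -D * (dC/dx) = D * (C1 - C2) / dx
J = 7.2987e-11 * (3.98 - 0.83) / 3.6e-03
J = 6.386e-08 kg/(m^2*s)


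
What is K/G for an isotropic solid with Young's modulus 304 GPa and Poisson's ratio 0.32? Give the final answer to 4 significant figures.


G = E / (2*(1+nu))
G = 304 / (2*(1+0.32)) = 115.152 GPa
K = E / (3*(1-2*nu))
K = 304 / (3*(1-2*0.32)) = 281.481 GPa
K/G = 281.481 / 115.152 = 2.444


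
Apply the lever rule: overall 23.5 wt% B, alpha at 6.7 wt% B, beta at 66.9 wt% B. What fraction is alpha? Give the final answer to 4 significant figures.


f_alpha = (C_beta - C0) / (C_beta - C_alpha)
f_alpha = (66.9 - 23.5) / (66.9 - 6.7)
f_alpha = 0.7209


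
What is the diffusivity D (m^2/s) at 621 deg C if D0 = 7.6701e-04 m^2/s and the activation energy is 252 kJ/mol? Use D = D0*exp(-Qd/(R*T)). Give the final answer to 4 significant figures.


D = D0 * exp(-Qd / (R*T))
T = 894.15 K
D = 7.6701e-04 * exp(-252e3 / (8.314 * 894.15))
D = 1.455e-18 m^2/s


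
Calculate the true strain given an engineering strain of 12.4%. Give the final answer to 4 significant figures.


epsilon_true = ln(1 + epsilon_eng)
epsilon_true = ln(1 + 0.124)
epsilon_true = 0.1169


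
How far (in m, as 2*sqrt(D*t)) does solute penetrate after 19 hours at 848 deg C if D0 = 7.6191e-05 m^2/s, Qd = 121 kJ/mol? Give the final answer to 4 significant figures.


Step 1: D = D0 * exp(-Qd/(R*T))
T = 1121.15 K
D = 7.6191e-05 * exp(-121e3 / (8.314 * 1121.15)) = 1.75502e-10 m^2/s
Step 2: L = 2*sqrt(D*t)
t = 19 h = 68400 s
L = 2*sqrt(1.75502e-10 * 68400) = 6.929e-03 m


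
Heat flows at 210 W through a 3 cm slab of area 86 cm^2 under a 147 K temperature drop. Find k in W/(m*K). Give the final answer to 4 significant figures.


k = Q*L / (A*dT)
L = 0.03 m, A = 8.6e-03 m^2
k = 210 * 0.03 / (8.6e-03 * 147)
k = 4.983 W/(m*K)


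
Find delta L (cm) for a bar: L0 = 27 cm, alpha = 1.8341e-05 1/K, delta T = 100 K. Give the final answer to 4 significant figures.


dL = L0 * alpha * dT
dL = 27 * 1.8341e-05 * 100
dL = 0.04952 cm


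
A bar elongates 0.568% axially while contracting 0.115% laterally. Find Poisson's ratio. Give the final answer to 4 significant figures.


nu = -epsilon_lat / epsilon_axial
Lateral strain is contraction (negative), so using magnitudes:
nu = 0.115 / 0.568
nu = 0.2025


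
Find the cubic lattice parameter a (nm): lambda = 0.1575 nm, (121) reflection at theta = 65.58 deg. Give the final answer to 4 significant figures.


d = lambda / (2*sin(theta))
d = 0.1575 / (2*sin(65.58 deg))
d = 0.0864872 nm
a = d * sqrt(h^2+k^2+l^2) = 0.0864872 * sqrt(6)
a = 0.2118 nm


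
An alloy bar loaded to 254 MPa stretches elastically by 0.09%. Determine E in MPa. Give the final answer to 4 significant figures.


E = sigma / epsilon
epsilon = 0.09% = 9e-04
E = 254 / 9e-04
E = 282200 MPa


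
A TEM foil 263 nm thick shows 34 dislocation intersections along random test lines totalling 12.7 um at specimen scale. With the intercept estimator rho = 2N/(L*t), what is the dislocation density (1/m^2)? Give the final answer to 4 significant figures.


rho = 2N / (L * t)
L = 12.7 um = 1.27e-05 m, t = 263 nm = 2.63e-07 m
rho = 2 * 34 / (1.27e-05 * 2.63e-07)
rho = 2.036e+13 1/m^2


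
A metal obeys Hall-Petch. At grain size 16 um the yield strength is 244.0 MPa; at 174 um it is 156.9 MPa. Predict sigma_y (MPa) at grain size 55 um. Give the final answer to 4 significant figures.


sigma_y = sigma0 + k / sqrt(d)
1/sqrt(d1) = 1/sqrt(1.6e-05) = 250;  1/sqrt(d2) = 75.8098
k = (sigma1 - sigma2) / (1/sqrt(d1) - 1/sqrt(d2)) = (244.0 - 156.9) / (250 - 75.8098) = 0.500028 MPa*m^0.5
sigma0 = sigma1 - k/sqrt(d1) = 244.0 - 0.500028*250 = 118.993 MPa
sigma_y(d3) = 118.993 + 0.500028 / sqrt(5.5e-05) = 186.4 MPa


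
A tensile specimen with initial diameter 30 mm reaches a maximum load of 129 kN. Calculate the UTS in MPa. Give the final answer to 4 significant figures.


A0 = pi*(d/2)^2 = pi*(30/2)^2 = 706.858 mm^2
UTS = F_max / A0 = 129*1000 / 706.858
UTS = 182.5 MPa


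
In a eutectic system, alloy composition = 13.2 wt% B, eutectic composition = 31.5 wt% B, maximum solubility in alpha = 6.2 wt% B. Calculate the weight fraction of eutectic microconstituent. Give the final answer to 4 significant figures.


f_primary = (C_e - C0) / (C_e - C_alpha_max)
f_primary = (31.5 - 13.2) / (31.5 - 6.2)
f_primary = 0.72332
f_eutectic = 1 - 0.72332 = 0.2767


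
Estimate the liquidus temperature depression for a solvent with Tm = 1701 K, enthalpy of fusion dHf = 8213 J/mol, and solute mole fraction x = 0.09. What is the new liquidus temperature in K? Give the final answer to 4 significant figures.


dT = R*Tm^2*x / dHf
dT = 8.314 * 1701^2 * 0.09 / 8213
dT = 263.608 K
T_new = 1701 - 263.608 = 1437 K


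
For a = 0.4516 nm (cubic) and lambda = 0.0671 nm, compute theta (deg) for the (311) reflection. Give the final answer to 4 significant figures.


d = a / sqrt(h^2+k^2+l^2)
d = 0.4516 / sqrt(11) = 0.136163 nm
lambda = 2*d*sin(theta)  =>  sin(theta) = lambda / (2*d)
sin(theta) = 0.0671 / (2 * 0.136163) = 0.246397
theta = 14.26 deg


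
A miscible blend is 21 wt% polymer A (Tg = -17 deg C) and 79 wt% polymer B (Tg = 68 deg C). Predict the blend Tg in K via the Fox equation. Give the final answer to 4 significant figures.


1/Tg = w1/Tg1 + w2/Tg2 (in Kelvin)
Tg1 = 256.15 K, Tg2 = 341.15 K
1/Tg = 0.21/256.15 + 0.79/341.15
Tg = 318.9 K


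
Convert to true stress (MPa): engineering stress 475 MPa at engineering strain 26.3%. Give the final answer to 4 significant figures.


sigma_true = sigma_eng * (1 + epsilon_eng)
sigma_true = 475 * (1 + 0.263)
sigma_true = 599.9 MPa


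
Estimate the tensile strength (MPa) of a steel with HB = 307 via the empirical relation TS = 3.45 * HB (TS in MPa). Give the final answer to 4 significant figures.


TS (MPa) = 3.45 * HB
TS = 3.45 * 307
TS = 1059 MPa


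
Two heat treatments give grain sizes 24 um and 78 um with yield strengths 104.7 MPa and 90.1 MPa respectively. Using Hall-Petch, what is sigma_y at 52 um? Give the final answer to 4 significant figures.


sigma_y = sigma0 + k / sqrt(d)
1/sqrt(d1) = 1/sqrt(2.4e-05) = 204.124;  1/sqrt(d2) = 113.228
k = (sigma1 - sigma2) / (1/sqrt(d1) - 1/sqrt(d2)) = (104.7 - 90.1) / (204.124 - 113.228) = 0.160622 MPa*m^0.5
sigma0 = sigma1 - k/sqrt(d1) = 104.7 - 0.160622*204.124 = 71.9131 MPa
sigma_y(d3) = 71.9131 + 0.160622 / sqrt(5.2e-05) = 94.19 MPa


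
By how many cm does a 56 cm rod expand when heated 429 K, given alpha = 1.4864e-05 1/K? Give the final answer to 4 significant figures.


dL = L0 * alpha * dT
dL = 56 * 1.4864e-05 * 429
dL = 0.3571 cm


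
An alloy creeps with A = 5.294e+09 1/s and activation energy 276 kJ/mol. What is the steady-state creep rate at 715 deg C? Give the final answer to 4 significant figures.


rate = A * exp(-Q / (R*T))
T = 715 + 273.15 = 988.15 K
rate = 5.294e+09 * exp(-276e3 / (8.314 * 988.15))
rate = 1.36e-05 1/s


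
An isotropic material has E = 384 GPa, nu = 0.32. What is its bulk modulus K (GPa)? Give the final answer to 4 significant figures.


K = E / (3*(1-2*nu))
K = 384 / (3*(1-2*0.32))
K = 355.6 GPa


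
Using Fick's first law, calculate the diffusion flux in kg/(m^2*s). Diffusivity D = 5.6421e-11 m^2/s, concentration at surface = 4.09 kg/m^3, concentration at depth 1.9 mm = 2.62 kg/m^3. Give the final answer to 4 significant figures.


J = -D * (dC/dx) = D * (C1 - C2) / dx
J = 5.6421e-11 * (4.09 - 2.62) / 1.9e-03
J = 4.365e-08 kg/(m^2*s)


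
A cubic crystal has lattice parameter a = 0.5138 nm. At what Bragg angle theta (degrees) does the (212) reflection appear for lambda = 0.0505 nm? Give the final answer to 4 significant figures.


d = a / sqrt(h^2+k^2+l^2)
d = 0.5138 / sqrt(9) = 0.171267 nm
lambda = 2*d*sin(theta)  =>  sin(theta) = lambda / (2*d)
sin(theta) = 0.0505 / (2 * 0.171267) = 0.147431
theta = 8.478 deg


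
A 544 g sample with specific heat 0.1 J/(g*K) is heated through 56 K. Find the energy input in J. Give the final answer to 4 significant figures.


Q = m * cp * dT
Q = 544 * 0.1 * 56
Q = 3046 J


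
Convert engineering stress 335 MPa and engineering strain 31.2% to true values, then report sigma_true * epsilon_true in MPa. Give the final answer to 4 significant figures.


sigma_true = sigma_eng * (1 + epsilon_eng)
sigma_true = 335 * (1 + 0.312) = 439.52 MPa
epsilon_true = ln(1 + epsilon_eng)
epsilon_true = ln(1 + 0.312) = 0.271553
sigma_true * epsilon_true = 439.52 * 0.271553 = 119.4 MPa


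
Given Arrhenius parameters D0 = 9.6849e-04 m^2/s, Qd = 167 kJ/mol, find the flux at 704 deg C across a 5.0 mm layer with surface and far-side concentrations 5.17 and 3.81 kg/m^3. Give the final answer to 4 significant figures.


Step 1: D = D0 * exp(-Qd/(R*T))
T = 704 + 273.15 = 977.15 K
D = 9.6849e-04 * exp(-167e3 / (8.314 * 977.15)) = 1.14446e-12 m^2/s
Step 2: J = D * (C1 - C2) / dx
J = 1.14446e-12 * (5.17 - 3.81) / 5e-03
J = 3.113e-10 kg/(m^2*s)


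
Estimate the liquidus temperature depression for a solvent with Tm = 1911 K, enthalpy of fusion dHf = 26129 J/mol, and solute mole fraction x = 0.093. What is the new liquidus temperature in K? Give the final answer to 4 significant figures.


dT = R*Tm^2*x / dHf
dT = 8.314 * 1911^2 * 0.093 / 26129
dT = 108.067 K
T_new = 1911 - 108.067 = 1803 K


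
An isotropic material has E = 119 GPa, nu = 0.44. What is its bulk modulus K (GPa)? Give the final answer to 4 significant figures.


K = E / (3*(1-2*nu))
K = 119 / (3*(1-2*0.44))
K = 330.6 GPa


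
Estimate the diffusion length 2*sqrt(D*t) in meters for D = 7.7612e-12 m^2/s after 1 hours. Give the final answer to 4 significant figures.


t = 1 hr = 3600 s
Diffusion length = 2*sqrt(D*t)
= 2*sqrt(7.7612e-12 * 3600)
= 3.343e-04 m


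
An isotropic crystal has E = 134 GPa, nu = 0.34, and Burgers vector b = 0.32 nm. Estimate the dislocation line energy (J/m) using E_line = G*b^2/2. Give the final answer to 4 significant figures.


Step 1: G = E / (2*(1+nu))
G = 134 / (2*(1+0.34)) = 50 GPa = 5e+10 Pa
Step 2: E_line = G*b^2/2
b = 0.32 nm = 3.2e-10 m
E_line = 0.5 * 5e+10 * (3.2e-10)^2 = 2.56e-09 J/m


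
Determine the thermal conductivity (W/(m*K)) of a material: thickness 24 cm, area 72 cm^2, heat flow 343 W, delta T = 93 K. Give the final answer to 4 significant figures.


k = Q*L / (A*dT)
L = 0.24 m, A = 7.2e-03 m^2
k = 343 * 0.24 / (7.2e-03 * 93)
k = 122.9 W/(m*K)


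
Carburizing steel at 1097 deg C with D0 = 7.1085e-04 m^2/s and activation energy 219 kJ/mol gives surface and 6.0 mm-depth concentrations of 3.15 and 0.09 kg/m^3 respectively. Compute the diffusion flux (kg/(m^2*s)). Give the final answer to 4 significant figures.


Step 1: D = D0 * exp(-Qd/(R*T))
T = 1097 + 273.15 = 1370.15 K
D = 7.1085e-04 * exp(-219e3 / (8.314 * 1370.15)) = 3.18034e-12 m^2/s
Step 2: J = D * (C1 - C2) / dx
J = 3.18034e-12 * (3.15 - 0.09) / 6e-03
J = 1.622e-09 kg/(m^2*s)


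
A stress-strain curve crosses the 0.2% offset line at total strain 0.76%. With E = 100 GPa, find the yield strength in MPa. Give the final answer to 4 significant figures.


Offset strain = 0.002
Elastic strain at yield = total_strain - offset = 7.6e-03 - 0.002 = 5.6e-03
sigma_y = E * elastic_strain = 100000 * 5.6e-03
sigma_y = 560 MPa


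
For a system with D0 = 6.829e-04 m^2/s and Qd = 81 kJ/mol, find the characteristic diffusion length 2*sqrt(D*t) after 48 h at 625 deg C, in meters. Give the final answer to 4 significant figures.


Step 1: D = D0 * exp(-Qd/(R*T))
T = 898.15 K
D = 6.829e-04 * exp(-81e3 / (8.314 * 898.15)) = 1.32857e-08 m^2/s
Step 2: L = 2*sqrt(D*t)
t = 48 h = 172800 s
L = 2*sqrt(1.32857e-08 * 172800) = 0.09583 m


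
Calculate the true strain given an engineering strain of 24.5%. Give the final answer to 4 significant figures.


epsilon_true = ln(1 + epsilon_eng)
epsilon_true = ln(1 + 0.245)
epsilon_true = 0.2191


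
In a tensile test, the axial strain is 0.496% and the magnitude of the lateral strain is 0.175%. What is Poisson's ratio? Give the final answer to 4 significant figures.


nu = -epsilon_lat / epsilon_axial
Lateral strain is contraction (negative), so using magnitudes:
nu = 0.175 / 0.496
nu = 0.3528


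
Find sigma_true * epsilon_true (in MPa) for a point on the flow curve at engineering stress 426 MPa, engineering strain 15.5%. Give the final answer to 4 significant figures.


sigma_true = sigma_eng * (1 + epsilon_eng)
sigma_true = 426 * (1 + 0.155) = 492.03 MPa
epsilon_true = ln(1 + epsilon_eng)
epsilon_true = ln(1 + 0.155) = 0.1441
sigma_true * epsilon_true = 492.03 * 0.1441 = 70.9 MPa


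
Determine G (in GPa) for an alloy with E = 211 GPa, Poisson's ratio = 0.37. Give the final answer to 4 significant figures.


G = E / (2*(1+nu))
G = 211 / (2*(1+0.37))
G = 77.01 GPa


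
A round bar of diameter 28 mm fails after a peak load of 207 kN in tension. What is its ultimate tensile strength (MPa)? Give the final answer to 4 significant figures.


A0 = pi*(d/2)^2 = pi*(28/2)^2 = 615.752 mm^2
UTS = F_max / A0 = 207*1000 / 615.752
UTS = 336.2 MPa


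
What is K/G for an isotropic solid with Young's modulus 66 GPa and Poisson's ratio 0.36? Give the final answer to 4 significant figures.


G = E / (2*(1+nu))
G = 66 / (2*(1+0.36)) = 24.2647 GPa
K = E / (3*(1-2*nu))
K = 66 / (3*(1-2*0.36)) = 78.5714 GPa
K/G = 78.5714 / 24.2647 = 3.238


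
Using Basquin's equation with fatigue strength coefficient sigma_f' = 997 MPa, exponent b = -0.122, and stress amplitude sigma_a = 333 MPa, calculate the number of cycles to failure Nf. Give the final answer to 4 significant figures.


sigma_a = sigma_f' * (2*Nf)^b
2*Nf = (sigma_a / sigma_f')^(1/b)
2*Nf = (333 / 997)^(1/-0.122)
2*Nf = 8011.17
Nf = 4006 cycles


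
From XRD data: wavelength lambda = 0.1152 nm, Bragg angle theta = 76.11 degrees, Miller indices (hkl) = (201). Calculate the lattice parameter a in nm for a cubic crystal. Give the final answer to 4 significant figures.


d = lambda / (2*sin(theta))
d = 0.1152 / (2*sin(76.11 deg))
d = 0.0593351 nm
a = d * sqrt(h^2+k^2+l^2) = 0.0593351 * sqrt(5)
a = 0.1327 nm


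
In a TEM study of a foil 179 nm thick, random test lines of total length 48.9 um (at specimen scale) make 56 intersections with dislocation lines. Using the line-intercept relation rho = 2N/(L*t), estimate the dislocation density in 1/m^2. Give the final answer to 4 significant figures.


rho = 2N / (L * t)
L = 48.9 um = 4.89e-05 m, t = 179 nm = 1.79e-07 m
rho = 2 * 56 / (4.89e-05 * 1.79e-07)
rho = 1.28e+13 1/m^2


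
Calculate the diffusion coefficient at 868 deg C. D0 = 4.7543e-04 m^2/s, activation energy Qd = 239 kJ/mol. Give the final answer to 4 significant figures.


D = D0 * exp(-Qd / (R*T))
T = 1141.15 K
D = 4.7543e-04 * exp(-239e3 / (8.314 * 1141.15))
D = 5.455e-15 m^2/s


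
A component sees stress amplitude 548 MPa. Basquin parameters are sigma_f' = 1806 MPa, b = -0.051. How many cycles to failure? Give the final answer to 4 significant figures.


sigma_a = sigma_f' * (2*Nf)^b
2*Nf = (sigma_a / sigma_f')^(1/b)
2*Nf = (548 / 1806)^(1/-0.051)
2*Nf = 1.43097e+10
Nf = 7.155e+09 cycles


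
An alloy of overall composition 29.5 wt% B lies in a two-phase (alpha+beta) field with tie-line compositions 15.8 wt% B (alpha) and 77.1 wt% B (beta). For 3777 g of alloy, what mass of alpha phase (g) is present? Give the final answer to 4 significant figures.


f_alpha = (C_beta - C0) / (C_beta - C_alpha)
f_alpha = (77.1 - 29.5) / (77.1 - 15.8) = 0.776509
m_alpha = f_alpha * m_total = 0.776509 * 3777 = 2933 g


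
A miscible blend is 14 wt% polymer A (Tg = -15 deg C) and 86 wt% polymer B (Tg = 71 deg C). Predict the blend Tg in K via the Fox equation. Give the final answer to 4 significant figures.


1/Tg = w1/Tg1 + w2/Tg2 (in Kelvin)
Tg1 = 258.15 K, Tg2 = 344.15 K
1/Tg = 0.14/258.15 + 0.86/344.15
Tg = 328.8 K


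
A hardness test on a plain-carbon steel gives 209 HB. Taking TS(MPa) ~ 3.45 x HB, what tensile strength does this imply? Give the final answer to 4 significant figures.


TS (MPa) = 3.45 * HB
TS = 3.45 * 209
TS = 721.1 MPa


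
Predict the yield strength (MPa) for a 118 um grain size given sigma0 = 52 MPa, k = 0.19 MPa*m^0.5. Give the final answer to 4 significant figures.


sigma_y = sigma0 + k / sqrt(d)
d = 118 um = 1.18e-04 m
sigma_y = 52 + 0.19 / sqrt(1.18e-04)
sigma_y = 69.49 MPa


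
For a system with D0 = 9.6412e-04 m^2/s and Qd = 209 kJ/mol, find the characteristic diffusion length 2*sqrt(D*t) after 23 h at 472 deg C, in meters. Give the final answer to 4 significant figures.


Step 1: D = D0 * exp(-Qd/(R*T))
T = 745.15 K
D = 9.6412e-04 * exp(-209e3 / (8.314 * 745.15)) = 2.15183e-18 m^2/s
Step 2: L = 2*sqrt(D*t)
t = 23 h = 82800 s
L = 2*sqrt(2.15183e-18 * 82800) = 8.442e-07 m


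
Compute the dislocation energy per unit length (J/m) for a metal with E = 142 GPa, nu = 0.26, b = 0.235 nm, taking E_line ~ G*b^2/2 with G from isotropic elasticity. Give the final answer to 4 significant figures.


Step 1: G = E / (2*(1+nu))
G = 142 / (2*(1+0.26)) = 56.3492 GPa = 5.63492e+10 Pa
Step 2: E_line = G*b^2/2
b = 0.235 nm = 2.35e-10 m
E_line = 0.5 * 5.63492e+10 * (2.35e-10)^2 = 1.556e-09 J/m


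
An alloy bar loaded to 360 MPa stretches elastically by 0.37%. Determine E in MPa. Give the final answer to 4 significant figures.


E = sigma / epsilon
epsilon = 0.37% = 3.7e-03
E = 360 / 3.7e-03
E = 97300 MPa


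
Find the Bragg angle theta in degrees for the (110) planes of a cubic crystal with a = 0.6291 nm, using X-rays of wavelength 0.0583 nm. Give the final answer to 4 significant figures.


d = a / sqrt(h^2+k^2+l^2)
d = 0.6291 / sqrt(2) = 0.444841 nm
lambda = 2*d*sin(theta)  =>  sin(theta) = lambda / (2*d)
sin(theta) = 0.0583 / (2 * 0.444841) = 0.065529
theta = 3.757 deg


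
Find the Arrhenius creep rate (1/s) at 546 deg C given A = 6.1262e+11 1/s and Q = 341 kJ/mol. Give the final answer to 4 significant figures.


rate = A * exp(-Q / (R*T))
T = 546 + 273.15 = 819.15 K
rate = 6.1262e+11 * exp(-341e3 / (8.314 * 819.15))
rate = 1.101e-10 1/s


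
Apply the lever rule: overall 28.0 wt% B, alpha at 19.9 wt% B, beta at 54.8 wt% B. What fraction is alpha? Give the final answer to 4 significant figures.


f_alpha = (C_beta - C0) / (C_beta - C_alpha)
f_alpha = (54.8 - 28.0) / (54.8 - 19.9)
f_alpha = 0.7679


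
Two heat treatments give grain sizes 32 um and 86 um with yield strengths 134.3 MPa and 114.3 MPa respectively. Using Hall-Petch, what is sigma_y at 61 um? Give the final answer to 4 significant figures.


sigma_y = sigma0 + k / sqrt(d)
1/sqrt(d1) = 1/sqrt(3.2e-05) = 176.777;  1/sqrt(d2) = 107.833
k = (sigma1 - sigma2) / (1/sqrt(d1) - 1/sqrt(d2)) = (134.3 - 114.3) / (176.777 - 107.833) = 0.290091 MPa*m^0.5
sigma0 = sigma1 - k/sqrt(d1) = 134.3 - 0.290091*176.777 = 83.0187 MPa
sigma_y(d3) = 83.0187 + 0.290091 / sqrt(6.1e-05) = 120.2 MPa


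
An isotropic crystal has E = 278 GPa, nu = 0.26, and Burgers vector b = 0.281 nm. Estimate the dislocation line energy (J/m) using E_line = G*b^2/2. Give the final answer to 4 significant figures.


Step 1: G = E / (2*(1+nu))
G = 278 / (2*(1+0.26)) = 110.317 GPa = 1.10317e+11 Pa
Step 2: E_line = G*b^2/2
b = 0.281 nm = 2.81e-10 m
E_line = 0.5 * 1.10317e+11 * (2.81e-10)^2 = 4.355e-09 J/m


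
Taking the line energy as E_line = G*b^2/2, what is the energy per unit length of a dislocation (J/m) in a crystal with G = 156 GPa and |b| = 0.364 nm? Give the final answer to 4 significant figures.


E = G*b^2/2
b = 0.364 nm = 3.64e-10 m
G = 156 GPa = 1.56e+11 Pa
E = 0.5 * 1.56e+11 * (3.64e-10)^2
E = 1.033e-08 J/m


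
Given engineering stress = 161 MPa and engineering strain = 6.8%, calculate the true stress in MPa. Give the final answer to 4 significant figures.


sigma_true = sigma_eng * (1 + epsilon_eng)
sigma_true = 161 * (1 + 0.068)
sigma_true = 171.9 MPa


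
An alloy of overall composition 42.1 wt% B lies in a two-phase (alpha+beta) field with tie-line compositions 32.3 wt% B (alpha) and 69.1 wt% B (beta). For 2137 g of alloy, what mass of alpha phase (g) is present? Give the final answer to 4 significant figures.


f_alpha = (C_beta - C0) / (C_beta - C_alpha)
f_alpha = (69.1 - 42.1) / (69.1 - 32.3) = 0.733696
m_alpha = f_alpha * m_total = 0.733696 * 2137 = 1568 g


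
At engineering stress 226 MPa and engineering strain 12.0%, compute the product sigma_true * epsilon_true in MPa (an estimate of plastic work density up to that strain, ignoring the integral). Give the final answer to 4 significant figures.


sigma_true = sigma_eng * (1 + epsilon_eng)
sigma_true = 226 * (1 + 0.12) = 253.12 MPa
epsilon_true = ln(1 + epsilon_eng)
epsilon_true = ln(1 + 0.12) = 0.113329
sigma_true * epsilon_true = 253.12 * 0.113329 = 28.69 MPa


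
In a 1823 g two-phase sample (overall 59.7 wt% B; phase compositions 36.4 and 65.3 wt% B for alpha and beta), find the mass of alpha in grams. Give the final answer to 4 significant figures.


f_alpha = (C_beta - C0) / (C_beta - C_alpha)
f_alpha = (65.3 - 59.7) / (65.3 - 36.4) = 0.193772
m_alpha = f_alpha * m_total = 0.193772 * 1823 = 353.2 g


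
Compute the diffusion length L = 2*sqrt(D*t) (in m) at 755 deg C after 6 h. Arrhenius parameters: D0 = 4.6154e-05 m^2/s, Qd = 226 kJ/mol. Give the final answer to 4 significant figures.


Step 1: D = D0 * exp(-Qd/(R*T))
T = 1028.15 K
D = 4.6154e-05 * exp(-226e3 / (8.314 * 1028.15)) = 1.52047e-16 m^2/s
Step 2: L = 2*sqrt(D*t)
t = 6 h = 21600 s
L = 2*sqrt(1.52047e-16 * 21600) = 3.624e-06 m


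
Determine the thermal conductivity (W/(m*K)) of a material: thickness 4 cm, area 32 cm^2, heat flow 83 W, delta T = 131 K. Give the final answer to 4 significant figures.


k = Q*L / (A*dT)
L = 0.04 m, A = 3.2e-03 m^2
k = 83 * 0.04 / (3.2e-03 * 131)
k = 7.92 W/(m*K)


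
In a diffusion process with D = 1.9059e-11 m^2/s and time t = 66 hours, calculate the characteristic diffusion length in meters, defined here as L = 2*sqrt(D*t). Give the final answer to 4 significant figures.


t = 66 hr = 237600 s
Diffusion length = 2*sqrt(D*t)
= 2*sqrt(1.9059e-11 * 237600)
= 4.256e-03 m


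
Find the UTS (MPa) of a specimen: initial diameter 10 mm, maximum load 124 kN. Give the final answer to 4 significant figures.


A0 = pi*(d/2)^2 = pi*(10/2)^2 = 78.5398 mm^2
UTS = F_max / A0 = 124*1000 / 78.5398
UTS = 1579 MPa


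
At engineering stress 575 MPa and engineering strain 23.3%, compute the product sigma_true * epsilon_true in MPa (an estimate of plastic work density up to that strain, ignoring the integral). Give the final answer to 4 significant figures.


sigma_true = sigma_eng * (1 + epsilon_eng)
sigma_true = 575 * (1 + 0.233) = 708.975 MPa
epsilon_true = ln(1 + epsilon_eng)
epsilon_true = ln(1 + 0.233) = 0.20945
sigma_true * epsilon_true = 708.975 * 0.20945 = 148.5 MPa


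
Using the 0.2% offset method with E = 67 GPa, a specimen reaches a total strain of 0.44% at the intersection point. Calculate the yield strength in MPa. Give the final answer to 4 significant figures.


Offset strain = 0.002
Elastic strain at yield = total_strain - offset = 4.4e-03 - 0.002 = 2.4e-03
sigma_y = E * elastic_strain = 67000 * 2.4e-03
sigma_y = 160.8 MPa


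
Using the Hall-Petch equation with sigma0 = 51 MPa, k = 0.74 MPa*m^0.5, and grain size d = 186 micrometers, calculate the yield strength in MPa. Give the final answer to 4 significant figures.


sigma_y = sigma0 + k / sqrt(d)
d = 186 um = 1.86e-04 m
sigma_y = 51 + 0.74 / sqrt(1.86e-04)
sigma_y = 105.3 MPa


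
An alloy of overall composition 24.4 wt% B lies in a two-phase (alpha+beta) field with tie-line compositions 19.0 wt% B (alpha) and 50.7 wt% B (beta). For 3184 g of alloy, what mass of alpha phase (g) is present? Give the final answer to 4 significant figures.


f_alpha = (C_beta - C0) / (C_beta - C_alpha)
f_alpha = (50.7 - 24.4) / (50.7 - 19.0) = 0.829653
m_alpha = f_alpha * m_total = 0.829653 * 3184 = 2642 g


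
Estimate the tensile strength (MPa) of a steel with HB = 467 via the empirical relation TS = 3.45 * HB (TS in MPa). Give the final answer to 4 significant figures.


TS (MPa) = 3.45 * HB
TS = 3.45 * 467
TS = 1611 MPa


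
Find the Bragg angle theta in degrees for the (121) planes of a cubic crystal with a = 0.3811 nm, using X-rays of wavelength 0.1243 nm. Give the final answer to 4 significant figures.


d = a / sqrt(h^2+k^2+l^2)
d = 0.3811 / sqrt(6) = 0.155583 nm
lambda = 2*d*sin(theta)  =>  sin(theta) = lambda / (2*d)
sin(theta) = 0.1243 / (2 * 0.155583) = 0.399464
theta = 23.54 deg


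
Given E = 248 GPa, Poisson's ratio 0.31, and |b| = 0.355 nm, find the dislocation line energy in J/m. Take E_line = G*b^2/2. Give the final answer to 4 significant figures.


Step 1: G = E / (2*(1+nu))
G = 248 / (2*(1+0.31)) = 94.6565 GPa = 9.46565e+10 Pa
Step 2: E_line = G*b^2/2
b = 0.355 nm = 3.55e-10 m
E_line = 0.5 * 9.46565e+10 * (3.55e-10)^2 = 5.965e-09 J/m


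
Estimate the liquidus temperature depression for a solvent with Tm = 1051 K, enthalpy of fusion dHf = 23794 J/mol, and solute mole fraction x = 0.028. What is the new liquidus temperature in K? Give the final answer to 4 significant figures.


dT = R*Tm^2*x / dHf
dT = 8.314 * 1051^2 * 0.028 / 23794
dT = 10.807 K
T_new = 1051 - 10.807 = 1040 K


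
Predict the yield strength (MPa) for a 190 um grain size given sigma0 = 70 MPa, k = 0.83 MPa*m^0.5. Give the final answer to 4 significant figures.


sigma_y = sigma0 + k / sqrt(d)
d = 190 um = 1.9e-04 m
sigma_y = 70 + 0.83 / sqrt(1.9e-04)
sigma_y = 130.2 MPa


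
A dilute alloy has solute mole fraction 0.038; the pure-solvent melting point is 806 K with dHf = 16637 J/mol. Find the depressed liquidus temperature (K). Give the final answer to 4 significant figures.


dT = R*Tm^2*x / dHf
dT = 8.314 * 806^2 * 0.038 / 16637
dT = 12.3364 K
T_new = 806 - 12.3364 = 793.7 K


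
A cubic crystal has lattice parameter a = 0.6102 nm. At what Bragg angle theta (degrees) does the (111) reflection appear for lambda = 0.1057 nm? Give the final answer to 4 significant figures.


d = a / sqrt(h^2+k^2+l^2)
d = 0.6102 / sqrt(3) = 0.352299 nm
lambda = 2*d*sin(theta)  =>  sin(theta) = lambda / (2*d)
sin(theta) = 0.1057 / (2 * 0.352299) = 0.150015
theta = 8.628 deg


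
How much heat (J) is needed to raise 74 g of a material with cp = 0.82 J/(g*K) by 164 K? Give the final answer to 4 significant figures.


Q = m * cp * dT
Q = 74 * 0.82 * 164
Q = 9952 J


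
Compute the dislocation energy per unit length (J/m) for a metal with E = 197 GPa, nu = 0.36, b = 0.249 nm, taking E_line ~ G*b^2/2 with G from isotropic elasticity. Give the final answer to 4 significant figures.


Step 1: G = E / (2*(1+nu))
G = 197 / (2*(1+0.36)) = 72.4265 GPa = 7.24265e+10 Pa
Step 2: E_line = G*b^2/2
b = 0.249 nm = 2.49e-10 m
E_line = 0.5 * 7.24265e+10 * (2.49e-10)^2 = 2.245e-09 J/m


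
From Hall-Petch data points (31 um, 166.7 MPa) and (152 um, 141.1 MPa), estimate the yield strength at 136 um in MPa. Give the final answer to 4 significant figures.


sigma_y = sigma0 + k / sqrt(d)
1/sqrt(d1) = 1/sqrt(3.1e-05) = 179.605;  1/sqrt(d2) = 81.1107
k = (sigma1 - sigma2) / (1/sqrt(d1) - 1/sqrt(d2)) = (166.7 - 141.1) / (179.605 - 81.1107) = 0.259913 MPa*m^0.5
sigma0 = sigma1 - k/sqrt(d1) = 166.7 - 0.259913*179.605 = 120.018 MPa
sigma_y(d3) = 120.018 + 0.259913 / sqrt(1.36e-04) = 142.3 MPa


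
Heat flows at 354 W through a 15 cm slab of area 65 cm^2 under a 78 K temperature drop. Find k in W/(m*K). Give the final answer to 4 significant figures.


k = Q*L / (A*dT)
L = 0.15 m, A = 6.5e-03 m^2
k = 354 * 0.15 / (6.5e-03 * 78)
k = 104.7 W/(m*K)


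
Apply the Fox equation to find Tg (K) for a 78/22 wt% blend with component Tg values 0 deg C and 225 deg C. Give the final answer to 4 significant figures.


1/Tg = w1/Tg1 + w2/Tg2 (in Kelvin)
Tg1 = 273.15 K, Tg2 = 498.15 K
1/Tg = 0.78/273.15 + 0.22/498.15
Tg = 303.3 K
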